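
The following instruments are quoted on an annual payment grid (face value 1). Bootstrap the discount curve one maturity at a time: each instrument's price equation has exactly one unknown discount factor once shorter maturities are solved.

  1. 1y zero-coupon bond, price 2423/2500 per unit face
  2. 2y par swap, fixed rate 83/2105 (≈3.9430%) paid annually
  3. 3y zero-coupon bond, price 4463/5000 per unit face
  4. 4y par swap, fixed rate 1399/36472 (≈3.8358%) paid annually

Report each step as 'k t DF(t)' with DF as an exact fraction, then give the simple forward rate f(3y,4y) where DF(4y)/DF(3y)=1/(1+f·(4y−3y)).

1 1 2423/2500
2 2 9253/10000
3 3 4463/5000
4 4 8601/10000
f(3y,4y) = ((4463/5000)/(8601/10000) − 1)/(1) = 325/8601 ≈ 3.7786%

step 1 [1y] zero: DF = P = 2423/2500 ≈ 0.969200
step 2 [2y] swap r/1=83/2105: DF=(1 − 83/2105·(0.969200))/(1+83/2105) = 9253/10000 ≈ 0.925300
step 3 [3y] zero: DF = P = 4463/5000 ≈ 0.892600
step 4 [4y] swap r/1=1399/36472: DF=(1 − 1399/36472·(0.969200+0.925300+0.892600))/(1+1399/36472) = 8601/10000 ≈ 0.860100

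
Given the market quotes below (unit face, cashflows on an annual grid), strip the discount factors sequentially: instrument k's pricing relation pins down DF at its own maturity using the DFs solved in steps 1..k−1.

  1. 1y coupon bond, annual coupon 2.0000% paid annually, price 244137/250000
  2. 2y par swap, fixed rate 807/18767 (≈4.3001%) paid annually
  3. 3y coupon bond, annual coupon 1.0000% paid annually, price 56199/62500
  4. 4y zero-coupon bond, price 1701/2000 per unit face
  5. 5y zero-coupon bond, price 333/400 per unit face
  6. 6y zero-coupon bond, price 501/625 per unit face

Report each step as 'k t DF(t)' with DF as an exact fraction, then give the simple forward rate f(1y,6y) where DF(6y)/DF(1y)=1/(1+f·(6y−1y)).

step 1 [1y] bond c/1=1/50: DF=(244137/250000 − 1/50·(0))/(1+1/50) = 4787/5000 ≈ 0.957400
step 2 [2y] swap r/1=807/18767: DF=(1 − 807/18767·(0.957400))/(1+807/18767) = 9193/10000 ≈ 0.919300
step 3 [3y] bond c/1=1/100: DF=(56199/62500 − 1/100·(0.957400+0.919300))/(1+1/100) = 8717/10000 ≈ 0.871700
step 4 [4y] zero: DF = P = 1701/2000 ≈ 0.850500
step 5 [5y] zero: DF = P = 333/400 ≈ 0.832500
step 6 [6y] zero: DF = P = 501/625 ≈ 0.801600

1 1 4787/5000
2 2 9193/10000
3 3 8717/10000
4 4 1701/2000
5 5 333/400
6 6 501/625
f(1y,6y) = ((4787/5000)/(501/625) − 1)/(5) = 779/20040 ≈ 3.8872%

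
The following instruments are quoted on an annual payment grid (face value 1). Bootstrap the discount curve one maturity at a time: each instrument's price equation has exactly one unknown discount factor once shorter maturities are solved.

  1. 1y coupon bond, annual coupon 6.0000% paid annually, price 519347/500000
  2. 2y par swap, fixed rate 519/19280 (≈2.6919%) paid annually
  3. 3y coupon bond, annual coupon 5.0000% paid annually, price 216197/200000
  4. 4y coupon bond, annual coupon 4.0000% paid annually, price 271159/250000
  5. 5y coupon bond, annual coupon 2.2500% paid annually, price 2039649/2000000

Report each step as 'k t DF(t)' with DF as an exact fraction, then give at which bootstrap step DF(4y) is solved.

1 1 9799/10000
2 2 9481/10000
3 3 9377/10000
4 4 9327/10000
5 5 4569/5000
DF(4y) is solved at step 4

step 1 [1y] bond c/1=3/50: DF=(519347/500000 − 3/50·(0))/(1+3/50) = 9799/10000 ≈ 0.979900
step 2 [2y] swap r/1=519/19280: DF=(1 − 519/19280·(0.979900))/(1+519/19280) = 9481/10000 ≈ 0.948100
step 3 [3y] bond c/1=1/20: DF=(216197/200000 − 1/20·(0.979900+0.948100))/(1+1/20) = 9377/10000 ≈ 0.937700
step 4 [4y] bond c/1=1/25: DF=(271159/250000 − 1/25·(0.979900+0.948100+0.937700))/(1+1/25) = 9327/10000 ≈ 0.932700
step 5 [5y] bond c/1=9/400: DF=(2039649/2000000 − 9/400·(0.979900+0.948100+0.937700+0.932700))/(1+9/400) = 4569/5000 ≈ 0.913800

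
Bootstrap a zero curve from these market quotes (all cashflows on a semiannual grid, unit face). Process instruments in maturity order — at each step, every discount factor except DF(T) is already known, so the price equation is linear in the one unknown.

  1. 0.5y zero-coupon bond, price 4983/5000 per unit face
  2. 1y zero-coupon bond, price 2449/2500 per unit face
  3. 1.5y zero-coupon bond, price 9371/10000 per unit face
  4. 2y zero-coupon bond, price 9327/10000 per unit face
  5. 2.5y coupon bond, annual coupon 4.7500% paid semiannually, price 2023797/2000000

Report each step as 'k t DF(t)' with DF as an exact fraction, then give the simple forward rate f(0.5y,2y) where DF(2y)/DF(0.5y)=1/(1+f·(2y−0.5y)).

step 1 [0.5y] zero: DF = P = 4983/5000 ≈ 0.996600
step 2 [1y] zero: DF = P = 2449/2500 ≈ 0.979600
step 3 [1.5y] zero: DF = P = 9371/10000 ≈ 0.937100
step 4 [2y] zero: DF = P = 9327/10000 ≈ 0.932700
step 5 [2.5y] bond c/2=19/800: DF=(2023797/2000000 − 19/800·(0.996600+0.979600+0.937100+0.932700))/(1+19/800) = 562/625 ≈ 0.899200

1 1/2 4983/5000
2 1 2449/2500
3 3/2 9371/10000
4 2 9327/10000
5 5/2 562/625
f(0.5y,2y) = ((4983/5000)/(9327/10000) − 1)/(3/2) = 142/3109 ≈ 4.5674%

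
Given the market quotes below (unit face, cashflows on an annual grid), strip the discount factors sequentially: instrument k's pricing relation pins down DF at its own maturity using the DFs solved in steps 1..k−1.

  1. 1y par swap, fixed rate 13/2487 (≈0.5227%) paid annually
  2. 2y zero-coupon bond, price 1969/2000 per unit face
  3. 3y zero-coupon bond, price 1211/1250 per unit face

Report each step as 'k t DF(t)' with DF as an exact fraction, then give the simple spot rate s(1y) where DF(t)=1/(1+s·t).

1 1 2487/2500
2 2 1969/2000
3 3 1211/1250
s(1y) = (1/(2487/2500) − 1)/(1) = 13/2487 ≈ 0.5227%

step 1 [1y] swap r/1=13/2487: DF=(1 − 13/2487·(0))/(1+13/2487) = 2487/2500 ≈ 0.994800
step 2 [2y] zero: DF = P = 1969/2000 ≈ 0.984500
step 3 [3y] zero: DF = P = 1211/1250 ≈ 0.968800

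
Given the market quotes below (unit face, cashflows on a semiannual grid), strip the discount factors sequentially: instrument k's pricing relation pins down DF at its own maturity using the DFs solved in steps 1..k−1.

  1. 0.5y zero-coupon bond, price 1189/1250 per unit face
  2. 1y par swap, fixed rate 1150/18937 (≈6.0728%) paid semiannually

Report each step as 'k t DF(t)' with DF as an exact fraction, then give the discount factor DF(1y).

1 1/2 1189/1250
2 1 377/400
DF(1y) = 377/400 ≈ 0.942500

step 1 [0.5y] zero: DF = P = 1189/1250 ≈ 0.951200
step 2 [1y] swap r/2=575/18937: DF=(1 − 575/18937·(0.951200))/(1+575/18937) = 377/400 ≈ 0.942500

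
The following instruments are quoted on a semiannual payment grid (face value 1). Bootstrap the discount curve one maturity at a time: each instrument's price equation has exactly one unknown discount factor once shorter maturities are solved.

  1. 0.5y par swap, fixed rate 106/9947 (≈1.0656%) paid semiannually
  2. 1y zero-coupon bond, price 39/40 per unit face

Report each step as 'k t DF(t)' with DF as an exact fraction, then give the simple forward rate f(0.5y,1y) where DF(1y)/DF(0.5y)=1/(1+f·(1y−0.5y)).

1 1/2 9947/10000
2 1 39/40
f(0.5y,1y) = ((9947/10000)/(39/40) − 1)/(1/2) = 197/4875 ≈ 4.0410%

step 1 [0.5y] swap r/2=53/9947: DF=(1 − 53/9947·(0))/(1+53/9947) = 9947/10000 ≈ 0.994700
step 2 [1y] zero: DF = P = 39/40 ≈ 0.975000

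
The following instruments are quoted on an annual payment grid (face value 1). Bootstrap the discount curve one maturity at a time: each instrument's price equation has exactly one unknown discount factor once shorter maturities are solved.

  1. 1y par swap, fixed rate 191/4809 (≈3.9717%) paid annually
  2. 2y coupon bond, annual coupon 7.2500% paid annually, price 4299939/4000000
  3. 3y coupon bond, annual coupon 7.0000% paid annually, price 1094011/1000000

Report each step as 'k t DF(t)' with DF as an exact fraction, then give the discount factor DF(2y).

1 1 4809/5000
2 2 9373/10000
3 3 4491/5000
DF(2y) = 9373/10000 ≈ 0.937300

step 1 [1y] swap r/1=191/4809: DF=(1 − 191/4809·(0))/(1+191/4809) = 4809/5000 ≈ 0.961800
step 2 [2y] bond c/1=29/400: DF=(4299939/4000000 − 29/400·(0.961800))/(1+29/400) = 9373/10000 ≈ 0.937300
step 3 [3y] bond c/1=7/100: DF=(1094011/1000000 − 7/100·(0.961800+0.937300))/(1+7/100) = 4491/5000 ≈ 0.898200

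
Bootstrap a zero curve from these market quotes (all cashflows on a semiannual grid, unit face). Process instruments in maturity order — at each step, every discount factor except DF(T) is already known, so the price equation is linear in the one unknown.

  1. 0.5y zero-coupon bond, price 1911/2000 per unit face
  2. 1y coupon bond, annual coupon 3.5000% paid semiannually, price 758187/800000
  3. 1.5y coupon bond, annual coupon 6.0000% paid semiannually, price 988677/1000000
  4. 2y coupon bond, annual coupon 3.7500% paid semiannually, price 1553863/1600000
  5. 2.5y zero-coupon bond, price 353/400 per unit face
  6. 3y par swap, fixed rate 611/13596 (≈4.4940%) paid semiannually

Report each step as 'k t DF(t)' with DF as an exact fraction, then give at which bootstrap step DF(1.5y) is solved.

1 1/2 1911/2000
2 1 183/200
3 3/2 4527/5000
4 2 4511/5000
5 5/2 353/400
6 3 4389/5000
DF(1.5y) is solved at step 3

step 1 [0.5y] zero: DF = P = 1911/2000 ≈ 0.955500
step 2 [1y] bond c/2=7/400: DF=(758187/800000 − 7/400·(0.955500))/(1+7/400) = 183/200 ≈ 0.915000
step 3 [1.5y] bond c/2=3/100: DF=(988677/1000000 − 3/100·(0.955500+0.915000))/(1+3/100) = 4527/5000 ≈ 0.905400
step 4 [2y] bond c/2=3/160: DF=(1553863/1600000 − 3/160·(0.955500+0.915000+0.905400))/(1+3/160) = 4511/5000 ≈ 0.902200
step 5 [2.5y] zero: DF = P = 353/400 ≈ 0.882500
step 6 [3y] swap r/2=611/27192: DF=(1 − 611/27192·(0.955500+0.915000+0.905400+0.902200+0.882500))/(1+611/27192) = 4389/5000 ≈ 0.877800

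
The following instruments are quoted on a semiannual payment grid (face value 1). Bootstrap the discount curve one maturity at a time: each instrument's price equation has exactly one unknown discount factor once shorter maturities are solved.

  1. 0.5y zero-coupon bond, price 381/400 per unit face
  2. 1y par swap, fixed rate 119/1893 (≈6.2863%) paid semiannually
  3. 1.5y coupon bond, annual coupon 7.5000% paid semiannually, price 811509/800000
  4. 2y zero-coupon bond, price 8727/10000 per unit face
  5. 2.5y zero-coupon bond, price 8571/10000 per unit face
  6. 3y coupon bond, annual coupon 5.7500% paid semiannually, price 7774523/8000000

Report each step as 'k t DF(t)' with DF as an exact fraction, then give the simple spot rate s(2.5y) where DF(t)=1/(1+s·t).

1 1/2 381/400
2 1 1881/2000
3 3/2 9093/10000
4 2 8727/10000
5 5/2 8571/10000
6 3 409/500
s(2.5y) = (1/(8571/10000) − 1)/(5/2) = 2858/42855 ≈ 6.6690%

step 1 [0.5y] zero: DF = P = 381/400 ≈ 0.952500
step 2 [1y] swap r/2=119/3786: DF=(1 − 119/3786·(0.952500))/(1+119/3786) = 1881/2000 ≈ 0.940500
step 3 [1.5y] bond c/2=3/80: DF=(811509/800000 − 3/80·(0.952500+0.940500))/(1+3/80) = 9093/10000 ≈ 0.909300
step 4 [2y] zero: DF = P = 8727/10000 ≈ 0.872700
step 5 [2.5y] zero: DF = P = 8571/10000 ≈ 0.857100
step 6 [3y] bond c/2=23/800: DF=(7774523/8000000 − 23/800·(0.952500+0.940500+0.909300+0.872700+0.857100))/(1+23/800) = 409/500 ≈ 0.818000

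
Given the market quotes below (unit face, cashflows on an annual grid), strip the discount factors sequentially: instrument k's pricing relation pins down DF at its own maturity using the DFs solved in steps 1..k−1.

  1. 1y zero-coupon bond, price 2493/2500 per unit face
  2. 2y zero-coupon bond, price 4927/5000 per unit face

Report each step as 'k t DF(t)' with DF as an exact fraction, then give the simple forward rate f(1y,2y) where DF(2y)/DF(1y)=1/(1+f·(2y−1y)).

1 1 2493/2500
2 2 4927/5000
f(1y,2y) = ((2493/2500)/(4927/5000) − 1)/(1) = 59/4927 ≈ 1.1975%

step 1 [1y] zero: DF = P = 2493/2500 ≈ 0.997200
step 2 [2y] zero: DF = P = 4927/5000 ≈ 0.985400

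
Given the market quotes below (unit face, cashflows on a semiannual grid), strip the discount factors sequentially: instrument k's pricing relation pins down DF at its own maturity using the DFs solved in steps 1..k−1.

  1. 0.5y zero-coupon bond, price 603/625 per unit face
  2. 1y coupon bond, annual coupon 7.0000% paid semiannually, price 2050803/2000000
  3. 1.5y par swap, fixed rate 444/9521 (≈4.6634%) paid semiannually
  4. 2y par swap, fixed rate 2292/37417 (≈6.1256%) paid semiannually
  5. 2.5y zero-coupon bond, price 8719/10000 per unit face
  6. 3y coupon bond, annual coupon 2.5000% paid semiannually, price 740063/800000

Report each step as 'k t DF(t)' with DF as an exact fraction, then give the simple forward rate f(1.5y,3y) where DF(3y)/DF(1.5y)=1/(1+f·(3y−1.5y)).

step 1 [0.5y] zero: DF = P = 603/625 ≈ 0.964800
step 2 [1y] bond c/2=7/200: DF=(2050803/2000000 − 7/200·(0.964800))/(1+7/200) = 9581/10000 ≈ 0.958100
step 3 [1.5y] swap r/2=222/9521: DF=(1 − 222/9521·(0.964800+0.958100))/(1+222/9521) = 4667/5000 ≈ 0.933400
step 4 [2y] swap r/2=1146/37417: DF=(1 − 1146/37417·(0.964800+0.958100+0.933400))/(1+1146/37417) = 4427/5000 ≈ 0.885400
step 5 [2.5y] zero: DF = P = 8719/10000 ≈ 0.871900
step 6 [3y] bond c/2=1/80: DF=(740063/800000 − 1/80·(0.964800+0.958100+0.933400+0.885400+0.871900))/(1+1/80) = 8567/10000 ≈ 0.856700

1 1/2 603/625
2 1 9581/10000
3 3/2 4667/5000
4 2 4427/5000
5 5/2 8719/10000
6 3 8567/10000
f(1.5y,3y) = ((4667/5000)/(8567/10000) − 1)/(3/2) = 118/1977 ≈ 5.9686%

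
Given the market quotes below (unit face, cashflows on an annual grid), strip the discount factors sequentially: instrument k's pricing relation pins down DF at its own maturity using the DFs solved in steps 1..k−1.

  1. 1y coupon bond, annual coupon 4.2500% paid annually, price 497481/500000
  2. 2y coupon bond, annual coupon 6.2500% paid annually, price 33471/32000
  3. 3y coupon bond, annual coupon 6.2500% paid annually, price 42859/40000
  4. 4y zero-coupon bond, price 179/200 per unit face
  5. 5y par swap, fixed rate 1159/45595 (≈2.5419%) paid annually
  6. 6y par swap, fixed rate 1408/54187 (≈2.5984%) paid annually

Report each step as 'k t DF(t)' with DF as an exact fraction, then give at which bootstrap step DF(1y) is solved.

step 1 [1y] bond c/1=17/400: DF=(497481/500000 − 17/400·(0))/(1+17/400) = 1193/1250 ≈ 0.954400
step 2 [2y] bond c/1=1/16: DF=(33471/32000 − 1/16·(0.954400))/(1+1/16) = 9283/10000 ≈ 0.928300
step 3 [3y] bond c/1=1/16: DF=(42859/40000 − 1/16·(0.954400+0.928300))/(1+1/16) = 8977/10000 ≈ 0.897700
step 4 [4y] zero: DF = P = 179/200 ≈ 0.895000
step 5 [5y] swap r/1=1159/45595: DF=(1 − 1159/45595·(0.954400+0.928300+0.897700+0.895000))/(1+1159/45595) = 8841/10000 ≈ 0.884100
step 6 [6y] swap r/1=1408/54187: DF=(1 − 1408/54187·(0.954400+0.928300+0.897700+0.895000+0.884100))/(1+1408/54187) = 537/625 ≈ 0.859200

1 1 1193/1250
2 2 9283/10000
3 3 8977/10000
4 4 179/200
5 5 8841/10000
6 6 537/625
DF(1y) is solved at step 1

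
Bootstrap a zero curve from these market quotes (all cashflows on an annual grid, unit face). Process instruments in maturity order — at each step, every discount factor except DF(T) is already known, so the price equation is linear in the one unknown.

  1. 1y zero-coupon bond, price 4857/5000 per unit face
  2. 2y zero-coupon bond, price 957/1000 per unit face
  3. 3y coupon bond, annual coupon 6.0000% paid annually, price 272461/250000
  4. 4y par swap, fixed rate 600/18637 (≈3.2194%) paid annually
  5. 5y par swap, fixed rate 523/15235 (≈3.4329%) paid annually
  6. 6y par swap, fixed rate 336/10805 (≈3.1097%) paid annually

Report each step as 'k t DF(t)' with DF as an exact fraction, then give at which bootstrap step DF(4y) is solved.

1 1 4857/5000
2 2 957/1000
3 3 919/1000
4 4 22/25
5 5 8431/10000
6 6 104/125
DF(4y) is solved at step 4

step 1 [1y] zero: DF = P = 4857/5000 ≈ 0.971400
step 2 [2y] zero: DF = P = 957/1000 ≈ 0.957000
step 3 [3y] bond c/1=3/50: DF=(272461/250000 − 3/50·(0.971400+0.957000))/(1+3/50) = 919/1000 ≈ 0.919000
step 4 [4y] swap r/1=600/18637: DF=(1 − 600/18637·(0.971400+0.957000+0.919000))/(1+600/18637) = 22/25 ≈ 0.880000
step 5 [5y] swap r/1=523/15235: DF=(1 − 523/15235·(0.971400+0.957000+0.919000+0.880000))/(1+523/15235) = 8431/10000 ≈ 0.843100
step 6 [6y] swap r/1=336/10805: DF=(1 − 336/10805·(0.971400+0.957000+0.919000+0.880000+0.843100))/(1+336/10805) = 104/125 ≈ 0.832000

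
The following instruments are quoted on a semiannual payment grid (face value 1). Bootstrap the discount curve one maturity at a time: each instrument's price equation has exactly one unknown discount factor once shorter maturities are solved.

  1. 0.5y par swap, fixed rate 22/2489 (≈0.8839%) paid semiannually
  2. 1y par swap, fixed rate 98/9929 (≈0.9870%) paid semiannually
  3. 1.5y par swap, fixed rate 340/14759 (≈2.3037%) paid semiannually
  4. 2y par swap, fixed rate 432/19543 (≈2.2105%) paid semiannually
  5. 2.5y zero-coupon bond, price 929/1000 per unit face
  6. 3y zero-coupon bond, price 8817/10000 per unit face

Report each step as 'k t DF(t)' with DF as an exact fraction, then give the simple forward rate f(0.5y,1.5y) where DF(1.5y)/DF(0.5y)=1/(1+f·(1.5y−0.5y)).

1 1/2 2489/2500
2 1 4951/5000
3 3/2 483/500
4 2 598/625
5 5/2 929/1000
6 3 8817/10000
f(0.5y,1.5y) = ((2489/2500)/(483/500) − 1)/(1) = 74/2415 ≈ 3.0642%

step 1 [0.5y] swap r/2=11/2489: DF=(1 − 11/2489·(0))/(1+11/2489) = 2489/2500 ≈ 0.995600
step 2 [1y] swap r/2=49/9929: DF=(1 − 49/9929·(0.995600))/(1+49/9929) = 4951/5000 ≈ 0.990200
step 3 [1.5y] swap r/2=170/14759: DF=(1 − 170/14759·(0.995600+0.990200))/(1+170/14759) = 483/500 ≈ 0.966000
step 4 [2y] swap r/2=216/19543: DF=(1 − 216/19543·(0.995600+0.990200+0.966000))/(1+216/19543) = 598/625 ≈ 0.956800
step 5 [2.5y] zero: DF = P = 929/1000 ≈ 0.929000
step 6 [3y] zero: DF = P = 8817/10000 ≈ 0.881700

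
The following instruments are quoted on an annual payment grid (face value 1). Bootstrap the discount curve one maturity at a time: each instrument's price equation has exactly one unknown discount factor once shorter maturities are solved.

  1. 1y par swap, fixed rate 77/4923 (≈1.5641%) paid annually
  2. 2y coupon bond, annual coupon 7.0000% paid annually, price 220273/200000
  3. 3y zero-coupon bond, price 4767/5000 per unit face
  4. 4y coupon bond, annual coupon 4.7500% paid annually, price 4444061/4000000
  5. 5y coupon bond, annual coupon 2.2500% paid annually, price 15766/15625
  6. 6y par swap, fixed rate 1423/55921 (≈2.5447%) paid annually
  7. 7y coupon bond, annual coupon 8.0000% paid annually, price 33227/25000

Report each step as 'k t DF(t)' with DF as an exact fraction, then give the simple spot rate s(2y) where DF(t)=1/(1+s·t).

step 1 [1y] swap r/1=77/4923: DF=(1 − 77/4923·(0))/(1+77/4923) = 4923/5000 ≈ 0.984600
step 2 [2y] bond c/1=7/100: DF=(220273/200000 − 7/100·(0.984600))/(1+7/100) = 9649/10000 ≈ 0.964900
step 3 [3y] zero: DF = P = 4767/5000 ≈ 0.953400
step 4 [4y] bond c/1=19/400: DF=(4444061/4000000 − 19/400·(0.984600+0.964900+0.953400))/(1+19/400) = 929/1000 ≈ 0.929000
step 5 [5y] bond c/1=9/400: DF=(15766/15625 − 9/400·(0.984600+0.964900+0.953400+0.929000))/(1+9/400) = 361/400 ≈ 0.902500
step 6 [6y] swap r/1=1423/55921: DF=(1 − 1423/55921·(0.984600+0.964900+0.953400+0.929000+0.902500))/(1+1423/55921) = 8577/10000 ≈ 0.857700
step 7 [7y] bond c/1=2/25: DF=(33227/25000 − 2/25·(0.984600+0.964900+0.953400+0.929000+0.902500+0.857700))/(1+2/25) = 2041/2500 ≈ 0.816400

1 1 4923/5000
2 2 9649/10000
3 3 4767/5000
4 4 929/1000
5 5 361/400
6 6 8577/10000
7 7 2041/2500
s(2y) = (1/(9649/10000) − 1)/(2) = 351/19298 ≈ 1.8188%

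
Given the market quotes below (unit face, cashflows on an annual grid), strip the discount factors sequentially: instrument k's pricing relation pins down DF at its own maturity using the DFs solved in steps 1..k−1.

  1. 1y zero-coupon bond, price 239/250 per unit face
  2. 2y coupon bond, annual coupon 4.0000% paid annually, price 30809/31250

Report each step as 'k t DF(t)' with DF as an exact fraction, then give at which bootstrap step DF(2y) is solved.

step 1 [1y] zero: DF = P = 239/250 ≈ 0.956000
step 2 [2y] bond c/1=1/25: DF=(30809/31250 − 1/25·(0.956000))/(1+1/25) = 1139/1250 ≈ 0.911200

1 1 239/250
2 2 1139/1250
DF(2y) is solved at step 2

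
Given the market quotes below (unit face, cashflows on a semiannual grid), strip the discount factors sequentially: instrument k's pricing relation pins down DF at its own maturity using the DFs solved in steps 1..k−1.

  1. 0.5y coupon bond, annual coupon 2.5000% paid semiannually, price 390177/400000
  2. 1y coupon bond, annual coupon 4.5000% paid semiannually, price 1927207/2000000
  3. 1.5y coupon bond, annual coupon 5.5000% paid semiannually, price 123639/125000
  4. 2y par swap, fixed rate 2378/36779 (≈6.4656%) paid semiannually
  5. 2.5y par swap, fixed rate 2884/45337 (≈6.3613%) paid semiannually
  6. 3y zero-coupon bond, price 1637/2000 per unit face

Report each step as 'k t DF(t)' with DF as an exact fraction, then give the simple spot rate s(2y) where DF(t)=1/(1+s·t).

1 1/2 4817/5000
2 1 2303/2500
3 3/2 4561/5000
4 2 8811/10000
5 5/2 4279/5000
6 3 1637/2000
s(2y) = (1/(8811/10000) − 1)/(2) = 1189/17622 ≈ 6.7472%

step 1 [0.5y] bond c/2=1/80: DF=(390177/400000 − 1/80·(0))/(1+1/80) = 4817/5000 ≈ 0.963400
step 2 [1y] bond c/2=9/400: DF=(1927207/2000000 − 9/400·(0.963400))/(1+9/400) = 2303/2500 ≈ 0.921200
step 3 [1.5y] bond c/2=11/400: DF=(123639/125000 − 11/400·(0.963400+0.921200))/(1+11/400) = 4561/5000 ≈ 0.912200
step 4 [2y] swap r/2=1189/36779: DF=(1 − 1189/36779·(0.963400+0.921200+0.912200))/(1+1189/36779) = 8811/10000 ≈ 0.881100
step 5 [2.5y] swap r/2=1442/45337: DF=(1 − 1442/45337·(0.963400+0.921200+0.912200+0.881100))/(1+1442/45337) = 4279/5000 ≈ 0.855800
step 6 [3y] zero: DF = P = 1637/2000 ≈ 0.818500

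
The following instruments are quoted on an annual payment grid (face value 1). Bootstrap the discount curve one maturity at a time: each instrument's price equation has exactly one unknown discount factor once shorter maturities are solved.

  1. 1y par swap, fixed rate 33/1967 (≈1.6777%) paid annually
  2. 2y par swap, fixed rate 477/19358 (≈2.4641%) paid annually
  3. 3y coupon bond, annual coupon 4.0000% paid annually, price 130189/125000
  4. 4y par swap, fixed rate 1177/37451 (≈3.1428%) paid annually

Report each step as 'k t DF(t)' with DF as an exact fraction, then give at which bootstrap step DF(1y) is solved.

1 1 1967/2000
2 2 9523/10000
3 3 927/1000
4 4 8823/10000
DF(1y) is solved at step 1

step 1 [1y] swap r/1=33/1967: DF=(1 − 33/1967·(0))/(1+33/1967) = 1967/2000 ≈ 0.983500
step 2 [2y] swap r/1=477/19358: DF=(1 − 477/19358·(0.983500))/(1+477/19358) = 9523/10000 ≈ 0.952300
step 3 [3y] bond c/1=1/25: DF=(130189/125000 − 1/25·(0.983500+0.952300))/(1+1/25) = 927/1000 ≈ 0.927000
step 4 [4y] swap r/1=1177/37451: DF=(1 − 1177/37451·(0.983500+0.952300+0.927000))/(1+1177/37451) = 8823/10000 ≈ 0.882300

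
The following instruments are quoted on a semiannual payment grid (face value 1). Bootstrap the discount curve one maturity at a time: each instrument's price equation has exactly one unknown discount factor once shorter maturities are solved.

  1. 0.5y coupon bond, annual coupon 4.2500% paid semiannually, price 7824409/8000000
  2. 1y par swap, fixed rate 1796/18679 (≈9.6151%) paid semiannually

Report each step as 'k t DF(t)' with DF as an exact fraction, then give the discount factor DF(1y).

1 1/2 9577/10000
2 1 4551/5000
DF(1y) = 4551/5000 ≈ 0.910200

step 1 [0.5y] bond c/2=17/800: DF=(7824409/8000000 − 17/800·(0))/(1+17/800) = 9577/10000 ≈ 0.957700
step 2 [1y] swap r/2=898/18679: DF=(1 − 898/18679·(0.957700))/(1+898/18679) = 4551/5000 ≈ 0.910200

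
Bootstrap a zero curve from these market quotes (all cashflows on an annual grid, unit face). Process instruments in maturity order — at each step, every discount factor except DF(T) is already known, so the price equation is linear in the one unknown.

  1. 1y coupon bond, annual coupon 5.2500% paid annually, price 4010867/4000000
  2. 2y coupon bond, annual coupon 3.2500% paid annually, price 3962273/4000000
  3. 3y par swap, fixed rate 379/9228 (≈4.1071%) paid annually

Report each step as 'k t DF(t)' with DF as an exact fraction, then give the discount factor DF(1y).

1 1 9527/10000
2 2 4647/5000
3 3 8863/10000
DF(1y) = 9527/10000 ≈ 0.952700

step 1 [1y] bond c/1=21/400: DF=(4010867/4000000 − 21/400·(0))/(1+21/400) = 9527/10000 ≈ 0.952700
step 2 [2y] bond c/1=13/400: DF=(3962273/4000000 − 13/400·(0.952700))/(1+13/400) = 4647/5000 ≈ 0.929400
step 3 [3y] swap r/1=379/9228: DF=(1 − 379/9228·(0.952700+0.929400))/(1+379/9228) = 8863/10000 ≈ 0.886300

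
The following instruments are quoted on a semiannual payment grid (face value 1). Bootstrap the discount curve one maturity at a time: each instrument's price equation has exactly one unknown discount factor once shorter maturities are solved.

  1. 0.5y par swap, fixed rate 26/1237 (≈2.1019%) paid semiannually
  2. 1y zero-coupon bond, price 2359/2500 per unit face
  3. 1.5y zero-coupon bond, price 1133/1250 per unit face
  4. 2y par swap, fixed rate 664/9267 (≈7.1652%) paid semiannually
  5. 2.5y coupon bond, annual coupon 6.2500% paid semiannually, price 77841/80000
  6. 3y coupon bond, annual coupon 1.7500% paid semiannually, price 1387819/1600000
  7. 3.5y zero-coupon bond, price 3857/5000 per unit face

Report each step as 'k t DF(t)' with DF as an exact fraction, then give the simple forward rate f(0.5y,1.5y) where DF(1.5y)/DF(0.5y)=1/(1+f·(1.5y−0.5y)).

1 1/2 1237/1250
2 1 2359/2500
3 3/2 1133/1250
4 2 542/625
5 5/2 1039/1250
6 3 1641/2000
7 7/2 3857/5000
f(0.5y,1.5y) = ((1237/1250)/(1133/1250) − 1)/(1) = 104/1133 ≈ 9.1792%

step 1 [0.5y] swap r/2=13/1237: DF=(1 − 13/1237·(0))/(1+13/1237) = 1237/1250 ≈ 0.989600
step 2 [1y] zero: DF = P = 2359/2500 ≈ 0.943600
step 3 [1.5y] zero: DF = P = 1133/1250 ≈ 0.906400
step 4 [2y] swap r/2=332/9267: DF=(1 − 332/9267·(0.989600+0.943600+0.906400))/(1+332/9267) = 542/625 ≈ 0.867200
step 5 [2.5y] bond c/2=1/32: DF=(77841/80000 − 1/32·(0.989600+0.943600+0.906400+0.867200))/(1+1/32) = 1039/1250 ≈ 0.831200
step 6 [3y] bond c/2=7/800: DF=(1387819/1600000 − 7/800·(0.989600+0.943600+0.906400+0.867200+0.831200))/(1+7/800) = 1641/2000 ≈ 0.820500
step 7 [3.5y] zero: DF = P = 3857/5000 ≈ 0.771400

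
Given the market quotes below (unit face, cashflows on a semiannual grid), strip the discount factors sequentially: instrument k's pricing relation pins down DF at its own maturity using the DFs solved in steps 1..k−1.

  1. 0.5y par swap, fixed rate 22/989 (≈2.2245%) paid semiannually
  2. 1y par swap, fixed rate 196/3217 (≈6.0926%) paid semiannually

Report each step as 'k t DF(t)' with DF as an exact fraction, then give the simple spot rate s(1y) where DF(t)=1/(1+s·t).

step 1 [0.5y] swap r/2=11/989: DF=(1 − 11/989·(0))/(1+11/989) = 989/1000 ≈ 0.989000
step 2 [1y] swap r/2=98/3217: DF=(1 − 98/3217·(0.989000))/(1+98/3217) = 2353/2500 ≈ 0.941200

1 1/2 989/1000
2 1 2353/2500
s(1y) = (1/(2353/2500) − 1)/(1) = 147/2353 ≈ 6.2473%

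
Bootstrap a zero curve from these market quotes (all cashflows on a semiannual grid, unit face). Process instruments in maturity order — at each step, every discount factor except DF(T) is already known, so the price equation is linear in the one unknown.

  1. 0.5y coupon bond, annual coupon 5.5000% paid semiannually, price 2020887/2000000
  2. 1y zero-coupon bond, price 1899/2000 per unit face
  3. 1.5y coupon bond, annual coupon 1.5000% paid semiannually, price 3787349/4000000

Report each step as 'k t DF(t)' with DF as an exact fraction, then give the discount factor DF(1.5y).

1 1/2 4917/5000
2 1 1899/2000
3 3/2 4627/5000
DF(1.5y) = 4627/5000 ≈ 0.925400

step 1 [0.5y] bond c/2=11/400: DF=(2020887/2000000 − 11/400·(0))/(1+11/400) = 4917/5000 ≈ 0.983400
step 2 [1y] zero: DF = P = 1899/2000 ≈ 0.949500
step 3 [1.5y] bond c/2=3/400: DF=(3787349/4000000 − 3/400·(0.983400+0.949500))/(1+3/400) = 4627/5000 ≈ 0.925400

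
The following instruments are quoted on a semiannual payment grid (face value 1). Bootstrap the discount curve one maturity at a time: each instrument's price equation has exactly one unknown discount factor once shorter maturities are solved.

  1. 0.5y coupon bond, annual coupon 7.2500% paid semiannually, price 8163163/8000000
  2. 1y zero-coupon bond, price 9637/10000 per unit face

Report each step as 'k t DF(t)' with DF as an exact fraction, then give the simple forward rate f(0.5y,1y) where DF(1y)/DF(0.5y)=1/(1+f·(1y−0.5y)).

step 1 [0.5y] bond c/2=29/800: DF=(8163163/8000000 − 29/800·(0))/(1+29/800) = 9847/10000 ≈ 0.984700
step 2 [1y] zero: DF = P = 9637/10000 ≈ 0.963700

1 1/2 9847/10000
2 1 9637/10000
f(0.5y,1y) = ((9847/10000)/(9637/10000) − 1)/(1/2) = 420/9637 ≈ 4.3582%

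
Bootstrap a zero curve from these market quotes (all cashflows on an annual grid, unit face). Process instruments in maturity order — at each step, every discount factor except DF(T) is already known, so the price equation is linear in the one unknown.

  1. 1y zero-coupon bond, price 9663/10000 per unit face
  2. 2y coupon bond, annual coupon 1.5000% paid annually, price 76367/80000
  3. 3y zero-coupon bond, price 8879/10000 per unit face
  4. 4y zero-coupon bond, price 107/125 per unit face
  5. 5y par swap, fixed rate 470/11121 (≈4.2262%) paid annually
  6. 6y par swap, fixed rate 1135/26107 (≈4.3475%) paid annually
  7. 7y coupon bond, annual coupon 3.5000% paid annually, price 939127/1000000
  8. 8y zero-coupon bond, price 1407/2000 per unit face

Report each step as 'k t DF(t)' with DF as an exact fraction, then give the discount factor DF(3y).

step 1 [1y] zero: DF = P = 9663/10000 ≈ 0.966300
step 2 [2y] bond c/1=3/200: DF=(76367/80000 − 3/200·(0.966300))/(1+3/200) = 4631/5000 ≈ 0.926200
step 3 [3y] zero: DF = P = 8879/10000 ≈ 0.887900
step 4 [4y] zero: DF = P = 107/125 ≈ 0.856000
step 5 [5y] swap r/1=470/11121: DF=(1 − 470/11121·(0.966300+0.926200+0.887900+0.856000))/(1+470/11121) = 203/250 ≈ 0.812000
step 6 [6y] swap r/1=1135/26107: DF=(1 − 1135/26107·(0.966300+0.926200+0.887900+0.856000+0.812000))/(1+1135/26107) = 773/1000 ≈ 0.773000
step 7 [7y] bond c/1=7/200: DF=(939127/1000000 − 7/200·(0.966300+0.926200+0.887900+0.856000+0.812000+0.773000))/(1+7/200) = 1827/2500 ≈ 0.730800
step 8 [8y] zero: DF = P = 1407/2000 ≈ 0.703500

1 1 9663/10000
2 2 4631/5000
3 3 8879/10000
4 4 107/125
5 5 203/250
6 6 773/1000
7 7 1827/2500
8 8 1407/2000
DF(3y) = 8879/10000 ≈ 0.887900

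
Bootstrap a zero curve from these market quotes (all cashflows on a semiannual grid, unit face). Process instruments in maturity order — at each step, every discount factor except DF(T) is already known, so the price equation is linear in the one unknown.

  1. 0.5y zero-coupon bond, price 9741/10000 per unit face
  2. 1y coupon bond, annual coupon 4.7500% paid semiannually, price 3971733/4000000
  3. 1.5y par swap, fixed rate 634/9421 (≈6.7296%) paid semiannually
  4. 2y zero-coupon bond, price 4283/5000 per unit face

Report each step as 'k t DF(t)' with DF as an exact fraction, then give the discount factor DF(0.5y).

step 1 [0.5y] zero: DF = P = 9741/10000 ≈ 0.974100
step 2 [1y] bond c/2=19/800: DF=(3971733/4000000 − 19/800·(0.974100))/(1+19/800) = 9473/10000 ≈ 0.947300
step 3 [1.5y] swap r/2=317/9421: DF=(1 − 317/9421·(0.974100+0.947300))/(1+317/9421) = 9049/10000 ≈ 0.904900
step 4 [2y] zero: DF = P = 4283/5000 ≈ 0.856600

1 1/2 9741/10000
2 1 9473/10000
3 3/2 9049/10000
4 2 4283/5000
DF(0.5y) = 9741/10000 ≈ 0.974100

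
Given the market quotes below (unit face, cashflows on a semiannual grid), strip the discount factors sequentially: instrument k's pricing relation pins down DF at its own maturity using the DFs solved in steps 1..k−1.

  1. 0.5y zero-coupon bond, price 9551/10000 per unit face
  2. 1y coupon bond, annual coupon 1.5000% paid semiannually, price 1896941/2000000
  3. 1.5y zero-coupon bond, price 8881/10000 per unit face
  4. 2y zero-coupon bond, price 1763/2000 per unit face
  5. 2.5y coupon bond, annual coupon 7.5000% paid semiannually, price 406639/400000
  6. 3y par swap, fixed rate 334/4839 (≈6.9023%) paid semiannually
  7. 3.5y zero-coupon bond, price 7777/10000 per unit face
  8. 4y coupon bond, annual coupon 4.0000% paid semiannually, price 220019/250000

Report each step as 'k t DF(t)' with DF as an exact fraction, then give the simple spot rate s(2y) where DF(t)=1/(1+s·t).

1 1/2 9551/10000
2 1 9343/10000
3 3/2 8881/10000
4 2 1763/2000
5 5/2 2119/2500
6 3 8163/10000
7 7/2 7777/10000
8 4 929/1250
s(2y) = (1/(1763/2000) − 1)/(2) = 237/3526 ≈ 6.7215%

step 1 [0.5y] zero: DF = P = 9551/10000 ≈ 0.955100
step 2 [1y] bond c/2=3/400: DF=(1896941/2000000 − 3/400·(0.955100))/(1+3/400) = 9343/10000 ≈ 0.934300
step 3 [1.5y] zero: DF = P = 8881/10000 ≈ 0.888100
step 4 [2y] zero: DF = P = 1763/2000 ≈ 0.881500
step 5 [2.5y] bond c/2=3/80: DF=(406639/400000 − 3/80·(0.955100+0.934300+0.888100+0.881500))/(1+3/80) = 2119/2500 ≈ 0.847600
step 6 [3y] swap r/2=167/4839: DF=(1 − 167/4839·(0.955100+0.934300+0.888100+0.881500+0.847600))/(1+167/4839) = 8163/10000 ≈ 0.816300
step 7 [3.5y] zero: DF = P = 7777/10000 ≈ 0.777700
step 8 [4y] bond c/2=1/50: DF=(220019/250000 − 1/50·(0.955100+0.934300+0.888100+0.881500+0.847600+0.816300+0.777700))/(1+1/50) = 929/1250 ≈ 0.743200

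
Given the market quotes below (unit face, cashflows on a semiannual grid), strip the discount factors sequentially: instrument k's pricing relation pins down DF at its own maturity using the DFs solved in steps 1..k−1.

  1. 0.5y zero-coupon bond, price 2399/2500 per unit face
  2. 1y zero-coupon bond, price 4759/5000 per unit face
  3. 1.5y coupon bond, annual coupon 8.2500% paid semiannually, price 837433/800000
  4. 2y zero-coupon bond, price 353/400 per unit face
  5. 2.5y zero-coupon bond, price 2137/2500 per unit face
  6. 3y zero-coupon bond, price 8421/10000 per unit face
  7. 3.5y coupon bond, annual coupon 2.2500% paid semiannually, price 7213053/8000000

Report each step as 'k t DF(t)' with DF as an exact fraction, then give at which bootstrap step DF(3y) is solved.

step 1 [0.5y] zero: DF = P = 2399/2500 ≈ 0.959600
step 2 [1y] zero: DF = P = 4759/5000 ≈ 0.951800
step 3 [1.5y] bond c/2=33/800: DF=(837433/800000 − 33/800·(0.959600+0.951800))/(1+33/800) = 581/625 ≈ 0.929600
step 4 [2y] zero: DF = P = 353/400 ≈ 0.882500
step 5 [2.5y] zero: DF = P = 2137/2500 ≈ 0.854800
step 6 [3y] zero: DF = P = 8421/10000 ≈ 0.842100
step 7 [3.5y] bond c/2=9/800: DF=(7213053/8000000 − 9/800·(0.959600+0.951800+0.929600+0.882500+0.854800+0.842100))/(1+9/800) = 8313/10000 ≈ 0.831300

1 1/2 2399/2500
2 1 4759/5000
3 3/2 581/625
4 2 353/400
5 5/2 2137/2500
6 3 8421/10000
7 7/2 8313/10000
DF(3y) is solved at step 6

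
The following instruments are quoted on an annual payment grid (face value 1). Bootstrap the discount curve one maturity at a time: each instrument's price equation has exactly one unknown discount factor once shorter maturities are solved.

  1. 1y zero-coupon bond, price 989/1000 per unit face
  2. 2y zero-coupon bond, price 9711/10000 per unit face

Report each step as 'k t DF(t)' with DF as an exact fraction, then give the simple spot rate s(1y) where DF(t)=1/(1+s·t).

step 1 [1y] zero: DF = P = 989/1000 ≈ 0.989000
step 2 [2y] zero: DF = P = 9711/10000 ≈ 0.971100

1 1 989/1000
2 2 9711/10000
s(1y) = (1/(989/1000) − 1)/(1) = 11/989 ≈ 1.1122%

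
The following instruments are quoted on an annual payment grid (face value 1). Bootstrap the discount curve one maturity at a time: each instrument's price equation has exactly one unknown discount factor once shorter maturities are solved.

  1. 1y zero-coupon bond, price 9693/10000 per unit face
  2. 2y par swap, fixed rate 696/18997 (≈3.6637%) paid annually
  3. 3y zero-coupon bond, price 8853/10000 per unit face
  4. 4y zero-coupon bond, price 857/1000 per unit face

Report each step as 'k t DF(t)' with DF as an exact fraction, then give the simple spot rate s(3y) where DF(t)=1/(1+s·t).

step 1 [1y] zero: DF = P = 9693/10000 ≈ 0.969300
step 2 [2y] swap r/1=696/18997: DF=(1 − 696/18997·(0.969300))/(1+696/18997) = 1163/1250 ≈ 0.930400
step 3 [3y] zero: DF = P = 8853/10000 ≈ 0.885300
step 4 [4y] zero: DF = P = 857/1000 ≈ 0.857000

1 1 9693/10000
2 2 1163/1250
3 3 8853/10000
4 4 857/1000
s(3y) = (1/(8853/10000) − 1)/(3) = 1147/26559 ≈ 4.3187%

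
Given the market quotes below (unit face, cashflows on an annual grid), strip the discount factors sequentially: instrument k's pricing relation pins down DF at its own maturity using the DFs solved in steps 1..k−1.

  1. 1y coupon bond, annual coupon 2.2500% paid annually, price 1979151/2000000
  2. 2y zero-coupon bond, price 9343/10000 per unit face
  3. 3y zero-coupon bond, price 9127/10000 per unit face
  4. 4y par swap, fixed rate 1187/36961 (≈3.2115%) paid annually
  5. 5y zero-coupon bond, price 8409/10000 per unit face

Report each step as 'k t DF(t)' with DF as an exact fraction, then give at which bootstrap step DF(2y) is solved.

1 1 4839/5000
2 2 9343/10000
3 3 9127/10000
4 4 8813/10000
5 5 8409/10000
DF(2y) is solved at step 2

step 1 [1y] bond c/1=9/400: DF=(1979151/2000000 − 9/400·(0))/(1+9/400) = 4839/5000 ≈ 0.967800
step 2 [2y] zero: DF = P = 9343/10000 ≈ 0.934300
step 3 [3y] zero: DF = P = 9127/10000 ≈ 0.912700
step 4 [4y] swap r/1=1187/36961: DF=(1 − 1187/36961·(0.967800+0.934300+0.912700))/(1+1187/36961) = 8813/10000 ≈ 0.881300
step 5 [5y] zero: DF = P = 8409/10000 ≈ 0.840900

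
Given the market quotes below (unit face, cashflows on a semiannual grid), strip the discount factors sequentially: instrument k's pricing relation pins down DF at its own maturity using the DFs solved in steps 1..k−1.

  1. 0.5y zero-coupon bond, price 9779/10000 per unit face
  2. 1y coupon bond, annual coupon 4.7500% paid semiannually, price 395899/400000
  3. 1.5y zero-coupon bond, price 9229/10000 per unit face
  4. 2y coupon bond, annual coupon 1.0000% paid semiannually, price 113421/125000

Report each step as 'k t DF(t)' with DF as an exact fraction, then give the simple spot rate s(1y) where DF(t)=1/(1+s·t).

1 1/2 9779/10000
2 1 9441/10000
3 3/2 9229/10000
4 2 8887/10000
s(1y) = (1/(9441/10000) − 1)/(1) = 559/9441 ≈ 5.9210%

step 1 [0.5y] zero: DF = P = 9779/10000 ≈ 0.977900
step 2 [1y] bond c/2=19/800: DF=(395899/400000 − 19/800·(0.977900))/(1+19/800) = 9441/10000 ≈ 0.944100
step 3 [1.5y] zero: DF = P = 9229/10000 ≈ 0.922900
step 4 [2y] bond c/2=1/200: DF=(113421/125000 − 1/200·(0.977900+0.944100+0.922900))/(1+1/200) = 8887/10000 ≈ 0.888700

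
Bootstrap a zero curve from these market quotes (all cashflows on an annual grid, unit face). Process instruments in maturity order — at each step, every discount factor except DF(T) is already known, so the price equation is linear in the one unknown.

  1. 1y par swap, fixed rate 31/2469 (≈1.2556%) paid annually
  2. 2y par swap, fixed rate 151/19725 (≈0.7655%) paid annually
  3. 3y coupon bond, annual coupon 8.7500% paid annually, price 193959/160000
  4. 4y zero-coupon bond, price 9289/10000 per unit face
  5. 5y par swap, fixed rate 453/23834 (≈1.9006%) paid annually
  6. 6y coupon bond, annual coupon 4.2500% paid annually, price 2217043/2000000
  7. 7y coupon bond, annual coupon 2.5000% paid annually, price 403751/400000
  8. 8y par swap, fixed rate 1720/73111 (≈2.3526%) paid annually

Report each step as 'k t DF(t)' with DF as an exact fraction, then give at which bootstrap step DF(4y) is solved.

1 1 2469/2500
2 2 9849/10000
3 3 239/250
4 4 9289/10000
5 5 4547/5000
6 6 869/1000
7 7 8473/10000
8 8 207/250
DF(4y) is solved at step 4

step 1 [1y] swap r/1=31/2469: DF=(1 − 31/2469·(0))/(1+31/2469) = 2469/2500 ≈ 0.987600
step 2 [2y] swap r/1=151/19725: DF=(1 − 151/19725·(0.987600))/(1+151/19725) = 9849/10000 ≈ 0.984900
step 3 [3y] bond c/1=7/80: DF=(193959/160000 − 7/80·(0.987600+0.984900))/(1+7/80) = 239/250 ≈ 0.956000
step 4 [4y] zero: DF = P = 9289/10000 ≈ 0.928900
step 5 [5y] swap r/1=453/23834: DF=(1 − 453/23834·(0.987600+0.984900+0.956000+0.928900))/(1+453/23834) = 4547/5000 ≈ 0.909400
step 6 [6y] bond c/1=17/400: DF=(2217043/2000000 − 17/400·(0.987600+0.984900+0.956000+0.928900+0.909400))/(1+17/400) = 869/1000 ≈ 0.869000
step 7 [7y] bond c/1=1/40: DF=(403751/400000 − 1/40·(0.987600+0.984900+0.956000+0.928900+0.909400+0.869000))/(1+1/40) = 8473/10000 ≈ 0.847300
step 8 [8y] swap r/1=1720/73111: DF=(1 − 1720/73111·(0.987600+0.984900+0.956000+0.928900+0.909400+0.869000+0.847300))/(1+1720/73111) = 207/250 ≈ 0.828000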